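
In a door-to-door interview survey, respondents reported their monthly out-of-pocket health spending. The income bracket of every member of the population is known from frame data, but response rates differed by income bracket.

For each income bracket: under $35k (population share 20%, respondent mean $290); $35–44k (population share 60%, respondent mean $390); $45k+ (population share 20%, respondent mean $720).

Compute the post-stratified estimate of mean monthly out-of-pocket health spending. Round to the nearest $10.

$440

Post-stratification weights by population share, not respondent share:
  under $35k: 0.2 × 290 = 58
  $35–44k: 0.6 × 390 = 234
  $45k+: 0.2 × 720 = 144
Post-stratified estimate = 436 → $440.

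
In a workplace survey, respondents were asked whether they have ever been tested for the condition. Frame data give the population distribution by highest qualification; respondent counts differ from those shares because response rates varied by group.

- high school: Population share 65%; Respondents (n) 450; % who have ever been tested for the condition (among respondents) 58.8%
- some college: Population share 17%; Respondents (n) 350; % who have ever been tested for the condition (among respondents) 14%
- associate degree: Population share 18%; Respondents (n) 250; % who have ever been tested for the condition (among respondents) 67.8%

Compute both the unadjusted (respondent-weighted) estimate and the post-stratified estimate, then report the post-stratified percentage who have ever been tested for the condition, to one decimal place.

Unadjusted (pooled respondent) estimate weights by respondent counts:
  (450/1050)×58.8 + (350/1050)×14 + (250/1050)×67.8 = 46.0095%
Post-stratifying to population shares instead:
  0.65×58.8 + 0.17×14 + 0.18×67.8 = 52.804%

52.8%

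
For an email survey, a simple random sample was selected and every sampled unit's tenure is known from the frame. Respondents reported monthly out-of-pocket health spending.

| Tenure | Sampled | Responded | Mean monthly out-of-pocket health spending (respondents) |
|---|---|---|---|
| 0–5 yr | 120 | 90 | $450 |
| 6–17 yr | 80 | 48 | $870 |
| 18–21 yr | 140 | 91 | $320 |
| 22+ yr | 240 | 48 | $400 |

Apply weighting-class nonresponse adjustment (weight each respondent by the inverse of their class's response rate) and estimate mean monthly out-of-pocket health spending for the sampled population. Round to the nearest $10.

Response rates by class: 0–5 yr 90/120 = 75%, 6–17 yr 48/80 = 60%, 18–21 yr 91/140 = 65%, 22+ yr 48/240 = 20%.
Weighting each respondent by the inverse class response rate inflates each class back to its sampled size, so the class weight is n_sampled:
  0–5 yr: 120 × 450 = 54,000
  6–17 yr: 80 × 870 = 69,600
  18–21 yr: 140 × 320 = 44,800
  22+ yr: 240 × 400 = 96,000
Adjusted estimate = 264,400 / 580 = 455.862 → $460.

$460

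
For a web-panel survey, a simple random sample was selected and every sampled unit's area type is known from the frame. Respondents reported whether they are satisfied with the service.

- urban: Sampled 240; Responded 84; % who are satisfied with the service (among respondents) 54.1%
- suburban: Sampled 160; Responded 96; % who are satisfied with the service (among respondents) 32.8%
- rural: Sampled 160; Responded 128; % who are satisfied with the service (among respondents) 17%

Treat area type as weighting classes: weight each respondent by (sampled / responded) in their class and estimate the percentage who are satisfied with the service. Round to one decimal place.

Class response rates: urban 84/240 = 35%, suburban 96/160 = 60%, rural 128/160 = 80%.
With weight = n_sampled/n_responded per class, the weighted class total is n_sampled:
  urban: 240 × 54.1 = 12,984
  suburban: 160 × 32.8 = 5248
  rural: 160 × 17 = 2720
Adjusted estimate = 20,952 / 560 = 37.4143 → 37.4%.

37.4%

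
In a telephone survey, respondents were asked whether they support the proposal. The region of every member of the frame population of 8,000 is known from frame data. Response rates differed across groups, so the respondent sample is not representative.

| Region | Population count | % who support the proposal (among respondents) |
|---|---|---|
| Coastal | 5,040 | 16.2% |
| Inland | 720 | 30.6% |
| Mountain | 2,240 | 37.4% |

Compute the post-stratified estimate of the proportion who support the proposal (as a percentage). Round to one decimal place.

Reweight to the known region distribution:
  Coastal: (5,040/8,000) × 16.2 = 10.206
  Inland: (720/8,000) × 30.6 = 2.754
  Mountain: (2,240/8,000) × 37.4 = 10.472
Post-stratified estimate = 23.432 → 23.4%.

23.4%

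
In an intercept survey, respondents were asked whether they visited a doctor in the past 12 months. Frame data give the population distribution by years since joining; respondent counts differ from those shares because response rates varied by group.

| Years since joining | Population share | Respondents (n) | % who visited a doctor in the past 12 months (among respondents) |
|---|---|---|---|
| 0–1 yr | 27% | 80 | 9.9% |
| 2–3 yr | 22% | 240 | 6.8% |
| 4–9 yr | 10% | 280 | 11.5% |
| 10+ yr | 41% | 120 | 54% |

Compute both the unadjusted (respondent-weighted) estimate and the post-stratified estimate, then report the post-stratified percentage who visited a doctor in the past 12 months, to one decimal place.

27.5%

Without adjustment, the pooled respondent share is:
  (80/720)×9.9 + (240/720)×6.8 + (280/720)×11.5 + (120/720)×54 = 16.8389%
Reweighting by population years since joining shares:
  0.27×9.9 + 0.22×6.8 + 0.1×11.5 + 0.41×54 = 27.459%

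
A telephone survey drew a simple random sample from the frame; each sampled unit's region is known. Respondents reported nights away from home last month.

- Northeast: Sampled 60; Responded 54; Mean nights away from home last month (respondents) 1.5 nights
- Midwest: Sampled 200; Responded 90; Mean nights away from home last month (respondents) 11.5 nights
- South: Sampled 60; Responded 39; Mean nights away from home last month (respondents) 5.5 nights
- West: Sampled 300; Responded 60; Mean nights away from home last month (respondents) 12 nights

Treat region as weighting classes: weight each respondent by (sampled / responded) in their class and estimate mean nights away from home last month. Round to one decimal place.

10.2

Response rates by class: Northeast 54/60 = 90%, Midwest 90/200 = 45%, South 39/60 = 65%, West 60/300 = 20%.
With weight = n_sampled/n_responded per class, the weighted class total is n_sampled:
  Northeast: 60 × 1.5 = 90
  Midwest: 200 × 11.5 = 2300
  South: 60 × 5.5 = 330
  West: 300 × 12 = 3600
Adjusted estimate = 6320 / 620 = 10.1935 → 10.2.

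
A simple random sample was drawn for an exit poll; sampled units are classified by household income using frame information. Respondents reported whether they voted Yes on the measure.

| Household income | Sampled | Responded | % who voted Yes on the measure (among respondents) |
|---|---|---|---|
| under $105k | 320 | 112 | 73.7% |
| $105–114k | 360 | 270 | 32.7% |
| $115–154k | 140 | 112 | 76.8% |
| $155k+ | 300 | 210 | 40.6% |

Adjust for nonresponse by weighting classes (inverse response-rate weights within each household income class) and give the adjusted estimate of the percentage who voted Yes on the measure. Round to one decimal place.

52.0%

Response rates by class: under $105k 112/320 = 35%, $105–114k 270/360 = 75%, $115–154k 112/140 = 80%, $155k+ 210/300 = 70%.
Inverse-response-rate weighting restores each class to its sampled count, so class totals weight by n_sampled:
  under $105k: 320 × 73.7 = 23,584
  $105–114k: 360 × 32.7 = 11772
  $115–154k: 140 × 76.8 = 10,752
  $155k+: 300 × 40.6 = 12,180
Adjusted estimate = 58,288 / 1,120 = 52.0429 → 52.0%.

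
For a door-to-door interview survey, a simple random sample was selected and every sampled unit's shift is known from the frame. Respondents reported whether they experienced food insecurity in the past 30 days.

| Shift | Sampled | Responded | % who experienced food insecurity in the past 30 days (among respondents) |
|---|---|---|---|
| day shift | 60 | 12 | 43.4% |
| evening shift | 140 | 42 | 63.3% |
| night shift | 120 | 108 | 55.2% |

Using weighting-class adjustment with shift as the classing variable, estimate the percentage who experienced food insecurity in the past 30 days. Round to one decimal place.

56.5%

Class response rates: day shift 12/60 = 20%, evening shift 42/140 = 30%, night shift 108/120 = 90%.
With weight = n_sampled/n_responded per class, the weighted class total is n_sampled:
  day shift: 60 × 43.4 = 2604
  evening shift: 140 × 63.3 = 8862
  night shift: 120 × 55.2 = 6624
Adjusted estimate = 18,090 / 320 = 56.5312 → 56.5%.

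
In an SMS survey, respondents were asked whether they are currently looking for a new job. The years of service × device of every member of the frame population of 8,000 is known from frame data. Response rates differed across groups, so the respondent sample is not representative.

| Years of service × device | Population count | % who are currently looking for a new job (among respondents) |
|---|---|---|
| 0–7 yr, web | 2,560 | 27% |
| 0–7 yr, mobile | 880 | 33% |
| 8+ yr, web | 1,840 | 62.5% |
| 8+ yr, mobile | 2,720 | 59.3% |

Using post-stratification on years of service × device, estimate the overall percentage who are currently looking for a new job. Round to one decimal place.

Weight each group's respondent value by its population share:
  0–7 yr, web: (2,560/8,000) × 27 = 8.64
  0–7 yr, mobile: (880/8,000) × 33 = 3.63
  8+ yr, web: (1,840/8,000) × 62.5 = 14.375
  8+ yr, mobile: (2,720/8,000) × 59.3 = 20.162
Post-stratified estimate = 46.807 → 46.8%.

46.8%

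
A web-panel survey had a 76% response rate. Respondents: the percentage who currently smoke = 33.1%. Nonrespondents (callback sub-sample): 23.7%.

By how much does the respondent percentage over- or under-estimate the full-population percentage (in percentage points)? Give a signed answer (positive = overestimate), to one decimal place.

Nonresponse fraction = 1 − 0.76 = 0.24.
Bias = (nonresponse fraction) × (respondent percentage − nonrespondent percentage)
     = 0.24 × (33.1 − 23.7) = 0.24 × 9.4 = 2.256.

+2.3 percentage points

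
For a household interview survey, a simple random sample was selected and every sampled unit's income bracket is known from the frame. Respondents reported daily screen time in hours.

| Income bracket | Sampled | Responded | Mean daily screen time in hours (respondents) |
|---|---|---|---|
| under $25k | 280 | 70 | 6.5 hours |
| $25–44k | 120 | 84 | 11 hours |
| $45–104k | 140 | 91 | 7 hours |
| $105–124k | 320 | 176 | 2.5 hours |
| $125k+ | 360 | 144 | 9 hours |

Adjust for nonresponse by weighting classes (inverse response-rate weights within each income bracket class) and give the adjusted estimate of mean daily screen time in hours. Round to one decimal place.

6.7

Response rates by class: under $25k 70/280 = 25%, $25–44k 84/120 = 70%, $45–104k 91/140 = 65%, $105–124k 176/320 = 55%, $125k+ 144/360 = 40%.
Inverse-response-rate weighting restores each class to its sampled count, so class totals weight by n_sampled:
  under $25k: 280 × 6.5 = 1820
  $25–44k: 120 × 11 = 1320
  $45–104k: 140 × 7 = 980
  $105–124k: 320 × 2.5 = 800
  $125k+: 360 × 9 = 3240
Adjusted estimate = 8160 / 1,220 = 6.68853 → 6.7.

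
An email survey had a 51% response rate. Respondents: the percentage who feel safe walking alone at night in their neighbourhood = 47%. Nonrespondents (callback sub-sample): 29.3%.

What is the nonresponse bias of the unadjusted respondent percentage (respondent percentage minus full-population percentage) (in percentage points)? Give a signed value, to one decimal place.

+8.7 percentage points

Nonresponse fraction = 1 − 0.51 = 0.49.
Bias = (nonresponse fraction) × (respondent percentage − nonrespondent percentage)
     = 0.49 × (47 − 29.3) = 0.49 × 17.7 = 8.673.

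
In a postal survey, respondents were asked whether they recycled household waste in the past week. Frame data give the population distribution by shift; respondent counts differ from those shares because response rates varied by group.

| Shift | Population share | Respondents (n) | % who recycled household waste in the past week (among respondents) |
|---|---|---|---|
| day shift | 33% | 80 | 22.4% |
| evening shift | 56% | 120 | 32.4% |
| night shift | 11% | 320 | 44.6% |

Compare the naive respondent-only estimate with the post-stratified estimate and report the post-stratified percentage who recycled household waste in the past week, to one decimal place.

30.4%

Without adjustment, the pooled respondent share is:
  (80/520)×22.4 + (120/520)×32.4 + (320/520)×44.6 = 38.3692%
Post-stratified estimate weights by population shares:
  0.33×22.4 + 0.56×32.4 + 0.11×44.6 = 30.442%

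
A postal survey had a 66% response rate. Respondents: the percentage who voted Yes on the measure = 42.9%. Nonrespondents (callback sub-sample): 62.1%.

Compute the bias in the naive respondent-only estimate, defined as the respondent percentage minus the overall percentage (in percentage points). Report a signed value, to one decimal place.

Nonresponse fraction = 1 − 0.66 = 0.34.
Bias = (nonresponse fraction) × (respondent percentage − nonrespondent percentage)
     = 0.34 × (42.9 − 62.1) = 0.34 × -19.2 = -6.528.

-6.5 percentage points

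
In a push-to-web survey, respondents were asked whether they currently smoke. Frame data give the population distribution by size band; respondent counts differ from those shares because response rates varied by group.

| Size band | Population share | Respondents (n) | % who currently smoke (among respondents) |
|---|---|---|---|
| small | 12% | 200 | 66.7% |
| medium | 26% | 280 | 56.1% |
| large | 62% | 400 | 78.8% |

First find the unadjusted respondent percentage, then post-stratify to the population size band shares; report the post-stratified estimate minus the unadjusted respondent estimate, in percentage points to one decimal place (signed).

+2.6 percentage points

Without adjustment, the pooled respondent share is:
  (200/880)×66.7 + (280/880)×56.1 + (400/880)×78.8 = 68.8273%
Post-stratifying to population shares instead:
  0.12×66.7 + 0.26×56.1 + 0.62×78.8 = 71.446%
Difference = 71.446 − 68.8273 = 2.6187 pp.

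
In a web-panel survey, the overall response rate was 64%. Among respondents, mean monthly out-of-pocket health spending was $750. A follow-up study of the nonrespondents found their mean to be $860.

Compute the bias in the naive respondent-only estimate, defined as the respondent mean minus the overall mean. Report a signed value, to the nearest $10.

Nonresponse fraction = 1 − 0.64 = 0.36.
Bias = (nonresponse fraction) × (respondent mean − nonrespondent mean)
     = 0.36 × (750 − 860) = 0.36 × -110 = -39.6.

-$40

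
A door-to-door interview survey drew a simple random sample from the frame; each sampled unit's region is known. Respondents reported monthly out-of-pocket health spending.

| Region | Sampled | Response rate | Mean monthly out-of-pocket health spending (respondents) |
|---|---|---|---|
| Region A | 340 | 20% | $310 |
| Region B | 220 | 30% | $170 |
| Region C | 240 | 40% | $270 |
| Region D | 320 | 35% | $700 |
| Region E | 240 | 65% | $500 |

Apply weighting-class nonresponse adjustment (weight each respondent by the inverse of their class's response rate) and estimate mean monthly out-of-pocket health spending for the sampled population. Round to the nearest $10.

$410

Weighting each respondent by the inverse class response rate inflates each class back to its sampled size, so the class weight is n_sampled:
  Region A: 340 × 310 = 105,400
  Region B: 220 × 170 = 37,400
  Region C: 240 × 270 = 64,800
  Region D: 320 × 700 = 224,000
  Region E: 240 × 500 = 120,000
Adjusted estimate = 551,600 / 1,360 = 405.588 → $410.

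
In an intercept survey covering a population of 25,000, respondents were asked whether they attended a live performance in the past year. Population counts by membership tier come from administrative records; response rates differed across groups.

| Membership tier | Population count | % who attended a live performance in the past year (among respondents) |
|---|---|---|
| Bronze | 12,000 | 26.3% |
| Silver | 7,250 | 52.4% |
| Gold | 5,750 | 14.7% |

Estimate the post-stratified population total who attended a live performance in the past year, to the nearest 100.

Each cell contributes its population count × the respondent rate:
  Bronze: 12,000 × 26.3% = 3156
  Silver: 7,250 × 52.4% = 3799
  Gold: 5,750 × 14.7% = 845.25
Estimated total = 7800.25 → 7,800.

7,800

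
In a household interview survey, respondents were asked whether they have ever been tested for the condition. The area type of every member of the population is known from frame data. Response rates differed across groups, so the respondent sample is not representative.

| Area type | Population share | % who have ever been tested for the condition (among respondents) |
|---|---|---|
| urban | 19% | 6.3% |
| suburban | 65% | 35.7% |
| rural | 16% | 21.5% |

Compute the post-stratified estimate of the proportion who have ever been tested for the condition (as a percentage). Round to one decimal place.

27.8%

Weight each group's respondent value by its population share:
  urban: 0.19 × 6.3 = 1.197
  suburban: 0.65 × 35.7 = 23.205
  rural: 0.16 × 21.5 = 3.44
Post-stratified estimate = 27.842 → 27.8%.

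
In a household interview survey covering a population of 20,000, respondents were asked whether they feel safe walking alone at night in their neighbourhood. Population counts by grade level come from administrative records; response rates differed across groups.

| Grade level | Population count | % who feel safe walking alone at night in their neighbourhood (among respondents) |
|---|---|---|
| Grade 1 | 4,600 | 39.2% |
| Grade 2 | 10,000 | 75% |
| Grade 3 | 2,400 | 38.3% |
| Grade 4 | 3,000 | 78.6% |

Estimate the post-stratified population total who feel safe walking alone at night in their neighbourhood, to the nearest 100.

Estimated count per cell = population count × respondent percentage:
  Grade 1: 4,600 × 39.2% = 1803.2
  Grade 2: 10,000 × 75% = 7500
  Grade 3: 2,400 × 38.3% = 919.2
  Grade 4: 3,000 × 78.6% = 2358
Estimated total = 12580.4 → 12,600.

12,600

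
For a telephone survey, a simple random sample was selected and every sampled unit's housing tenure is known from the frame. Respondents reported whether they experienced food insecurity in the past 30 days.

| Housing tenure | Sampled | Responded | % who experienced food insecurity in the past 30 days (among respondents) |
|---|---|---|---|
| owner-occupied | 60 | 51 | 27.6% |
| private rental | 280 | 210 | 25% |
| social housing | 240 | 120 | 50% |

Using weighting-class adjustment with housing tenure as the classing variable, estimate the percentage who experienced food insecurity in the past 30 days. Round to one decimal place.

Response rates by class: owner-occupied 51/60 = 85%, private rental 210/280 = 75%, social housing 120/240 = 50%.
Inverse-response-rate weighting restores each class to its sampled count, so class totals weight by n_sampled:
  owner-occupied: 60 × 27.6 = 1656
  private rental: 280 × 25 = 7000
  social housing: 240 × 50 = 12,000
Adjusted estimate = 20,656 / 580 = 35.6138 → 35.6%.

35.6%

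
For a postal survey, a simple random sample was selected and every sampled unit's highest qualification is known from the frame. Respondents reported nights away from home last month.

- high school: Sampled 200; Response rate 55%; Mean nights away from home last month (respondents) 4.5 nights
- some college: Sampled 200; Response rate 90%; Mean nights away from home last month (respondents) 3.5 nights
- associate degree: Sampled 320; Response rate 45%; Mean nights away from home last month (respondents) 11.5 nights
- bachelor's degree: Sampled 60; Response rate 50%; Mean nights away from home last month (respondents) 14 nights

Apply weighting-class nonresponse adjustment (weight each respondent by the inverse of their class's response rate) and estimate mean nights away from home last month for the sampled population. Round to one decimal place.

Each respondent's weight = sampled/responded in their class; summing within a class gives n_sampled, so:
  high school: 200 × 4.5 = 900
  some college: 200 × 3.5 = 700
  associate degree: 320 × 11.5 = 3680
  bachelor's degree: 60 × 14 = 840
Adjusted estimate = 6120 / 780 = 7.84615 → 7.8.

7.8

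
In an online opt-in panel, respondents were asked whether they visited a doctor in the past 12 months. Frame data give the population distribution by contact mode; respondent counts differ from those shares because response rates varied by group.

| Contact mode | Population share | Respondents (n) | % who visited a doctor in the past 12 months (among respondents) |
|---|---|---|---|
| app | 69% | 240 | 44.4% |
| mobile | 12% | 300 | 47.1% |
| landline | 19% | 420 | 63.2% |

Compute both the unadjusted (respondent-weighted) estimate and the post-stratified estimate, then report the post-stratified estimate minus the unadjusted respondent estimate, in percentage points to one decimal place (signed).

Unadjusted (pooled respondent) estimate weights by respondent counts:
  (240/960)×44.4 + (300/960)×47.1 + (420/960)×63.2 = 53.4688%
Post-stratified estimate weights by population shares:
  0.69×44.4 + 0.12×47.1 + 0.19×63.2 = 48.296%
Difference = 48.296 − 53.4688 = -5.1728 pp.

-5.2 percentage points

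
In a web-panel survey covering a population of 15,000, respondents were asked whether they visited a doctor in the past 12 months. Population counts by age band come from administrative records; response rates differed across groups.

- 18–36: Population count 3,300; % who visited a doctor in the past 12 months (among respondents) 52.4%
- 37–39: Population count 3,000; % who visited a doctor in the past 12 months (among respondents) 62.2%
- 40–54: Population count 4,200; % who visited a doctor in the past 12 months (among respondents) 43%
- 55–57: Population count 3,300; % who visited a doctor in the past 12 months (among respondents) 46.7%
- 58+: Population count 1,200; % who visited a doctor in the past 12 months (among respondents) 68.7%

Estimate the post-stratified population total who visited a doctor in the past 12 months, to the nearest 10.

7,770

Each cell contributes its population count × the respondent rate:
  18–36: 3,300 × 52.4% = 1729.2
  37–39: 3,000 × 62.2% = 1866
  40–54: 4,200 × 43% = 1806
  55–57: 3,300 × 46.7% = 1541.1
  58+: 1,200 × 68.7% = 824.4
Estimated total = 7766.7 → 7,770.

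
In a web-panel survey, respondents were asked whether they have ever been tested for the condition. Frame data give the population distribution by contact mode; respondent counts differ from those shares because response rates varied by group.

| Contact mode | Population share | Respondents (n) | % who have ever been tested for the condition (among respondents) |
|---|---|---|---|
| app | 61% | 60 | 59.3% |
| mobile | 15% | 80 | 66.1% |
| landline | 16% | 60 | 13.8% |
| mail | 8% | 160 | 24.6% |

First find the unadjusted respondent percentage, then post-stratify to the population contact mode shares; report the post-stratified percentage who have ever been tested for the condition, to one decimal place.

50.3%

Naive respondent-only estimate (weights = respondent counts):
  (60/360)×59.3 + (80/360)×66.1 + (60/360)×13.8 + (160/360)×24.6 = 37.8056%
Post-stratified estimate weights by population shares:
  0.61×59.3 + 0.15×66.1 + 0.16×13.8 + 0.08×24.6 = 50.264%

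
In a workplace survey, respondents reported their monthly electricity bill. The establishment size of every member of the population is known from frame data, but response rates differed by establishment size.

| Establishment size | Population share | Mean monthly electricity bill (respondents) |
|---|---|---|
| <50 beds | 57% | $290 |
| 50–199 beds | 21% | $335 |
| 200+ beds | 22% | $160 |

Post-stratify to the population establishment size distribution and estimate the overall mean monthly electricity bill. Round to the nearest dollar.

$271

Each cell contributes population-share × respondent value:
  <50 beds: 0.57 × 290 = 165.3
  50–199 beds: 0.21 × 335 = 70.35
  200+ beds: 0.22 × 160 = 35.2
Post-stratified estimate = 270.85 → $271.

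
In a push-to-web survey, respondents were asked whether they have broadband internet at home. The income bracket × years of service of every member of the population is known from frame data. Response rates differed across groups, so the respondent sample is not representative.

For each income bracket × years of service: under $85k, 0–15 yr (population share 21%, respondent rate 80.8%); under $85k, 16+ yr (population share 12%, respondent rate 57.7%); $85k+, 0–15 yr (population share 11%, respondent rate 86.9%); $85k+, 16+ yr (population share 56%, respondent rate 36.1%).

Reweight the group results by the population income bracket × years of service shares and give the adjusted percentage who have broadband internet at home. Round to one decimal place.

Each cell contributes population-share × respondent value:
  under $85k, 0–15 yr: 0.21 × 80.8 = 16.968
  under $85k, 16+ yr: 0.12 × 57.7 = 6.924
  $85k+, 0–15 yr: 0.11 × 86.9 = 9.559
  $85k+, 16+ yr: 0.56 × 36.1 = 20.216
Post-stratified estimate = 53.667 → 53.7%.

53.7%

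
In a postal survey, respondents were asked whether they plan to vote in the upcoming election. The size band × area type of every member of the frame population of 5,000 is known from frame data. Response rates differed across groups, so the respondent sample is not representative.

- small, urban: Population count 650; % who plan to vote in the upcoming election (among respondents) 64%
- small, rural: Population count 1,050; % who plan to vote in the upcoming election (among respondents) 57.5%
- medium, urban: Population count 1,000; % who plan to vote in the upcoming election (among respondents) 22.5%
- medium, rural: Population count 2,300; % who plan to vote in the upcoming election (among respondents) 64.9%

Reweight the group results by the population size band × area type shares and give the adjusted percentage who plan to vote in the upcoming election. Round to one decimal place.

54.7%

Each cell contributes population-share × respondent value:
  small, urban: (650/5,000) × 64 = 8.32
  small, rural: (1,050/5,000) × 57.5 = 12.075
  medium, urban: (1,000/5,000) × 22.5 = 4.5
  medium, rural: (2,300/5,000) × 64.9 = 29.854
Post-stratified estimate = 54.749 → 54.7%.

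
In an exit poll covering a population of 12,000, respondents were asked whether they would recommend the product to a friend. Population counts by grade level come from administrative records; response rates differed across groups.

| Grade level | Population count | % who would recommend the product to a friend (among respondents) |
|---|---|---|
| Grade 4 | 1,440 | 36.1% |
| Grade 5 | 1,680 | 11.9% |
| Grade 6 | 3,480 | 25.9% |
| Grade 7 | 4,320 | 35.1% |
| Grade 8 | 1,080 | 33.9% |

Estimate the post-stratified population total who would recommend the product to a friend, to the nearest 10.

3,500

Estimated count per cell = population count × respondent percentage:
  Grade 4: 1,440 × 36.1% = 519.84
  Grade 5: 1,680 × 11.9% = 199.92
  Grade 6: 3,480 × 25.9% = 901.32
  Grade 7: 4,320 × 35.1% = 1516.32
  Grade 8: 1,080 × 33.9% = 366.12
Estimated total = 3503.52 → 3,500.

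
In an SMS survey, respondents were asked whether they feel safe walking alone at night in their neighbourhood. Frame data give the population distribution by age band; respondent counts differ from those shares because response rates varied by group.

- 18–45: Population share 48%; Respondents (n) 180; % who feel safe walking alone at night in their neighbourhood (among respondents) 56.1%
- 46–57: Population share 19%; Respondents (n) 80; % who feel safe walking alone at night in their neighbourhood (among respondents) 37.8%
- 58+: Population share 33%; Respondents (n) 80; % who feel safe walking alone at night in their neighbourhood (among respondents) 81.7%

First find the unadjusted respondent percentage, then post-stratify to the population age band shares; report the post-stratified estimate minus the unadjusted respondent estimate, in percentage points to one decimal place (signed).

+3.3 percentage points

Naive respondent-only estimate (weights = respondent counts):
  (180/340)×56.1 + (80/340)×37.8 + (80/340)×81.7 = 57.8176%
Post-stratifying to population shares instead:
  0.48×56.1 + 0.19×37.8 + 0.33×81.7 = 61.071%
Difference = 61.071 − 57.8176 = 3.2534 pp.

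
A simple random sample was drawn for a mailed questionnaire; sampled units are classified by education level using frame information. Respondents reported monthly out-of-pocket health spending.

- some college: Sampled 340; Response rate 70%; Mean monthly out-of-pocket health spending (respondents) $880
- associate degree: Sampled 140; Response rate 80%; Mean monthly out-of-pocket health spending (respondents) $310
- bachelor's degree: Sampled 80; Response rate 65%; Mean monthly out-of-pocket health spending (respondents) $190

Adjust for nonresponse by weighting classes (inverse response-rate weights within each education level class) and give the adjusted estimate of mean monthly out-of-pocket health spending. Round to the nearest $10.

$640

With weight = n_sampled/n_responded per class, the weighted class total is n_sampled:
  some college: 340 × 880 = 299,200
  associate degree: 140 × 310 = 43,400
  bachelor's degree: 80 × 190 = 15,200
Adjusted estimate = 357,800 / 560 = 638.929 → $640.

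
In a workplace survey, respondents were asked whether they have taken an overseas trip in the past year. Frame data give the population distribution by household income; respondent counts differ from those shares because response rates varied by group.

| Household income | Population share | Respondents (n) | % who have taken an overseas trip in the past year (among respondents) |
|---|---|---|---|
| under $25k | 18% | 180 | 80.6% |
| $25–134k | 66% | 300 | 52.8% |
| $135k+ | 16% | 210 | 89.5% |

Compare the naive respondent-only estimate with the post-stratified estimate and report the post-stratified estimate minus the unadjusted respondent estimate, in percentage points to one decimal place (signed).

Naive respondent-only estimate (weights = respondent counts):
  (180/690)×80.6 + (300/690)×52.8 + (210/690)×89.5 = 71.2217%
Post-stratifying to population shares instead:
  0.18×80.6 + 0.66×52.8 + 0.16×89.5 = 63.676%
Difference = 63.676 − 71.2217 = -7.5457 pp.

-7.5 percentage points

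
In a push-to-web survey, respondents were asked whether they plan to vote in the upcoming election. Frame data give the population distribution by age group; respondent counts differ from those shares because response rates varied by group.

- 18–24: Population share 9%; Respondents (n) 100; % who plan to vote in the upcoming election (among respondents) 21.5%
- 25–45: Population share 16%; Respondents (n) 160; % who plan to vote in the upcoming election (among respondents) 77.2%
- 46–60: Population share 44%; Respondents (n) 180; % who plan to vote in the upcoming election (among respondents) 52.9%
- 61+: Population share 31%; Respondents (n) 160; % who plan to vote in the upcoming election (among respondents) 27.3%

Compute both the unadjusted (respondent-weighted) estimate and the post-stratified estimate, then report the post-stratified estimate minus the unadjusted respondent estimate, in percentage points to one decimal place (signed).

Unadjusted (pooled respondent) estimate weights by respondent counts:
  (100/600)×21.5 + (160/600)×77.2 + (180/600)×52.9 + (160/600)×27.3 = 47.32%
Reweighting by population age group shares:
  0.09×21.5 + 0.16×77.2 + 0.44×52.9 + 0.31×27.3 = 46.026%
Difference = 46.026 − 47.32 = -1.294 pp.

-1.3 percentage points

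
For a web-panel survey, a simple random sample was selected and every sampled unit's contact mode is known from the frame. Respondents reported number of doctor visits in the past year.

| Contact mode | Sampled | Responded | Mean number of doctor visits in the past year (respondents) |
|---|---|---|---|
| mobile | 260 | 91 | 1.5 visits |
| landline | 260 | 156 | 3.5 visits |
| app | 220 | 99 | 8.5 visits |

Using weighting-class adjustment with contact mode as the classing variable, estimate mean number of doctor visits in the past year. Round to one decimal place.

Class response rates: mobile 91/260 = 35%, landline 156/260 = 60%, app 99/220 = 45%.
Inverse-response-rate weighting restores each class to its sampled count, so class totals weight by n_sampled:
  mobile: 260 × 1.5 = 390
  landline: 260 × 3.5 = 910
  app: 220 × 8.5 = 1870
Adjusted estimate = 3170 / 740 = 4.28378 → 4.3.

4.3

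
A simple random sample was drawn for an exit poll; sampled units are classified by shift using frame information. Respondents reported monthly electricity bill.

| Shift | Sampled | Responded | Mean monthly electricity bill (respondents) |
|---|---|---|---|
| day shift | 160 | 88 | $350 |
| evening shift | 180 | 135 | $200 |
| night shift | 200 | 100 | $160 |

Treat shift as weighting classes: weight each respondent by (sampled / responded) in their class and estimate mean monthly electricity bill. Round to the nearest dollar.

$230

Class response rates: day shift 88/160 = 55%, evening shift 135/180 = 75%, night shift 100/200 = 50%.
Each respondent's weight = sampled/responded in their class; summing within a class gives n_sampled, so:
  day shift: 160 × 350 = 56,000
  evening shift: 180 × 200 = 36,000
  night shift: 200 × 160 = 32,000
Adjusted estimate = 124,000 / 540 = 229.63 → $230.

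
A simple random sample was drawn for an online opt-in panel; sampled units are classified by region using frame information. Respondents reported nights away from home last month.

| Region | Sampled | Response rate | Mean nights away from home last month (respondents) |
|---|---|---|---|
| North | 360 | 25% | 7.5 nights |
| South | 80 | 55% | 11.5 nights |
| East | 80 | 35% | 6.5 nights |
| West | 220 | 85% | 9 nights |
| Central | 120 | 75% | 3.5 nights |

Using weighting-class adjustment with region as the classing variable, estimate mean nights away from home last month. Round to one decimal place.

7.6

Each respondent's weight = sampled/responded in their class; summing within a class gives n_sampled, so:
  North: 360 × 7.5 = 2700
  South: 80 × 11.5 = 920
  East: 80 × 6.5 = 520
  West: 220 × 9 = 1980
  Central: 120 × 3.5 = 420
Adjusted estimate = 6540 / 860 = 7.60465 → 7.6.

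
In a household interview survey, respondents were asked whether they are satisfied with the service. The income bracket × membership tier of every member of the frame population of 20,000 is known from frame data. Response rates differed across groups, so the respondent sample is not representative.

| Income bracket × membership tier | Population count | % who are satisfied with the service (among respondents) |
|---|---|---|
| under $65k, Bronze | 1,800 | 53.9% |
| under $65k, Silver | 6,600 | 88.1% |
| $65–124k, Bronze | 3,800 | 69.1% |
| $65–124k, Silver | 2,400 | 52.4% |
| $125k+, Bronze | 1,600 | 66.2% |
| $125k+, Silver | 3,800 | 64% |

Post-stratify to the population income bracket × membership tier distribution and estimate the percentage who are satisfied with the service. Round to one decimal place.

Post-stratification weights by population share, not respondent share:
  under $65k, Bronze: (1,800/20,000) × 53.9 = 4.851
  under $65k, Silver: (6,600/20,000) × 88.1 = 29.073
  $65–124k, Bronze: (3,800/20,000) × 69.1 = 13.129
  $65–124k, Silver: (2,400/20,000) × 52.4 = 6.288
  $125k+, Bronze: (1,600/20,000) × 66.2 = 5.296
  $125k+, Silver: (3,800/20,000) × 64 = 12.16
Post-stratified estimate = 70.797 → 70.8%.

70.8%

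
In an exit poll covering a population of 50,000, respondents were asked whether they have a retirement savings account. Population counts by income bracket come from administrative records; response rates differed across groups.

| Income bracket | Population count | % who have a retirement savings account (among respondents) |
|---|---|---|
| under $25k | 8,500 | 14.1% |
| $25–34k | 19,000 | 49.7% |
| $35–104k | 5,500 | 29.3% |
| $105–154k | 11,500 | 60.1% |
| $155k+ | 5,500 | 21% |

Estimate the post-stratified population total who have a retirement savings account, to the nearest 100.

20,300

Estimated count per cell = population count × respondent percentage:
  under $25k: 8,500 × 14.1% = 1198.5
  $25–34k: 19,000 × 49.7% = 9443
  $35–104k: 5,500 × 29.3% = 1611.5
  $105–154k: 11,500 × 60.1% = 6911.5
  $155k+: 5,500 × 21% = 1155
Estimated total = 20319.5 → 20,300.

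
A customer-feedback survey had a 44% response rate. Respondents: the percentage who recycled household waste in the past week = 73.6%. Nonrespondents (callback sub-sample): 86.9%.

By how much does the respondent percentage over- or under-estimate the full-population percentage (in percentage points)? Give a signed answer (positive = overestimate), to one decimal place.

Nonresponse fraction = 1 − 0.44 = 0.56.
Bias = (nonresponse fraction) × (respondent percentage − nonrespondent percentage)
     = 0.56 × (73.6 − 86.9) = 0.56 × -13.3 = -7.448.

-7.4 percentage points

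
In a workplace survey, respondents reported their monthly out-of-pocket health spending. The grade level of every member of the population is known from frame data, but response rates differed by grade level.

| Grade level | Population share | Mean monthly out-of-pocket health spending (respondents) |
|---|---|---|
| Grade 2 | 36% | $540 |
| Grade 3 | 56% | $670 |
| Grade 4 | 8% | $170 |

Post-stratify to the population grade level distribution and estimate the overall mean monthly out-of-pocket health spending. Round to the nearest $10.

$580

Weight each group's respondent value by its population share:
  Grade 2: 0.36 × 540 = 194.4
  Grade 3: 0.56 × 670 = 375.2
  Grade 4: 0.08 × 170 = 13.6
Post-stratified estimate = 583.2 → $580.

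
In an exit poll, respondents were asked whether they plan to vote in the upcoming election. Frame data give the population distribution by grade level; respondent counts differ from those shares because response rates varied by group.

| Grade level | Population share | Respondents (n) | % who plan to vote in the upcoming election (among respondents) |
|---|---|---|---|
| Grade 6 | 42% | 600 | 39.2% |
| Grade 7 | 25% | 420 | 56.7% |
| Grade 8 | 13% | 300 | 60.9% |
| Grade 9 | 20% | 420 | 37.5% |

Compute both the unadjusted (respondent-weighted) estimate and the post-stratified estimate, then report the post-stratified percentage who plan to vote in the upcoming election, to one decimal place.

Without adjustment, the pooled respondent share is:
  (600/1740)×39.2 + (420/1740)×56.7 + (300/1740)×60.9 + (420/1740)×37.5 = 46.7552%
Post-stratifying to population shares instead:
  0.42×39.2 + 0.25×56.7 + 0.13×60.9 + 0.2×37.5 = 46.056%

46.1%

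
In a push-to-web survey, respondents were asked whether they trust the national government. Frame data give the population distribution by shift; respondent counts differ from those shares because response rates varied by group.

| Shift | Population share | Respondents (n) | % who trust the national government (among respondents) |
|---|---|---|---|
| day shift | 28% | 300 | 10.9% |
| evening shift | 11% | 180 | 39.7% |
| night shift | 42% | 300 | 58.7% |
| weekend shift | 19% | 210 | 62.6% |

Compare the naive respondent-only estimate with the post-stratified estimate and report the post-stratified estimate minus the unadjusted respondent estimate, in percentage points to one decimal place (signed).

+2.4 percentage points

Naive respondent-only estimate (weights = respondent counts):
  (300/990)×10.9 + (180/990)×39.7 + (300/990)×58.7 + (210/990)×62.6 = 41.5879%
Post-stratifying to population shares instead:
  0.28×10.9 + 0.11×39.7 + 0.42×58.7 + 0.19×62.6 = 43.967%
Difference = 43.967 − 41.5879 = 2.3791 pp.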